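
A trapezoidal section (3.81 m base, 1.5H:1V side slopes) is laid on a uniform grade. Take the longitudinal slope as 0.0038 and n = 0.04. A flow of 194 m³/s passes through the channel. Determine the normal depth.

Manning's equation rearranged: A R^(2/3) = nQ / (1·√S) = 0.04 × 194 / (√0.0038) = 125.9.
Trying y = 6.17 m: A R^(2/3) = 171.2 — over.
Trying y = 3.68 m: A R^(2/3) = 54.69 — short.
Trying y = 5.39 m: A R^(2/3) = 126.1 — close enough.

y_n = 5.39 m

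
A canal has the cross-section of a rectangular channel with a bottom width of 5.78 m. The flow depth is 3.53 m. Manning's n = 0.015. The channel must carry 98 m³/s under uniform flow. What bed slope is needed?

S = 0.0028

Flow area A = b·y = 5.78 × 3.53 = 20.4 m². Wetted perimeter P = b + 2y = 5.78 + 2×3.53 = 12.84 m.
Hydraulic radius R = A/P = 20.4/12.84 = 1.589 m.
From Manning's equation, S = [nQ / (1 A R^(2/3))]² = [0.015 × 98 / (1 × 20.4 × 1.589^(2/3))]² = 0.0028.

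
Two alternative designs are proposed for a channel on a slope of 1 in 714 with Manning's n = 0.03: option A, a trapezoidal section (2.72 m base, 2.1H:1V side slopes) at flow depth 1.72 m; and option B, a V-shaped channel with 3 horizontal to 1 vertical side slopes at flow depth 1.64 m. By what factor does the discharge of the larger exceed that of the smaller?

Channel A: With bottom width b = 2.72 m and side slope z = 2.1: A = (b + zy)y = (2.72 + 2.1×1.72)×1.72 = 10.89 m²; P = b + 2y√(1+z²) = 2.72 + 2×1.72×2.326 = 10.72 m. Hydraulic radius R = A/P = 10.89/10.72 = 1.016 m. Q_A = (1/0.03)·10.89·1.016^(2/3)·√0.001401 = 13.73 m³/s.
Channel B: For a triangular section with side slope z = 3: A = zy² = 3×1.64² = 8.069 m²; P = 2y√(1+z²) = 2×1.64×3.162 = 10.37 m. Hydraulic radius R = A/P = 8.069/10.37 = 0.7779 m. Q_B = (1/0.03)·8.069·0.7779^(2/3)·√0.001401 = 8.514 m³/s.
The larger discharge is 13.73 m³/s and the smaller is 8.514 m³/s; the ratio is 1.61.

1.61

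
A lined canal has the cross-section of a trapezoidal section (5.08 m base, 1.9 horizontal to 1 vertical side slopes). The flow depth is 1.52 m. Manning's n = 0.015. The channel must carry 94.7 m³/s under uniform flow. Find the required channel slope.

S = 0.013

With bottom width b = 5.08 m and side slope z = 1.9: A = (b + zy)y = (5.08 + 1.9×1.52)×1.52 = 12.11 m²; P = b + 2y√(1+z²) = 5.08 + 2×1.52×2.147 = 11.61 m.
Hydraulic radius R = A/P = 12.11/11.61 = 1.043 m.
From Manning's equation, S = [nQ / (1 A R^(2/3))]² = [0.015 × 94.7 / (1 × 12.11 × 1.043^(2/3))]² = 0.013.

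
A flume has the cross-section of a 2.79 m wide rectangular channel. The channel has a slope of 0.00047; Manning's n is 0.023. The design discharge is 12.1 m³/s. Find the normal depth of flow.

y_n = 4.42 m

Manning's equation rearranged: A R^(2/3) = nQ / (1·√S) = 0.023 × 12.1 / (√0.00047) = 12.84.
Try y = 5.09 m: A R^(2/3) = 15.09 — too large.
Try y = 3.59 m: A R^(2/3) = 10.05 — too small.
Try y = 4.42 m: A R^(2/3) = 12.82 — close enough.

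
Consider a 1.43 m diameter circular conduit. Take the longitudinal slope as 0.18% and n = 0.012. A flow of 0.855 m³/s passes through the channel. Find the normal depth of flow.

y_n = 0.536 m

Manning's equation rearranged: A R^(2/3) = nQ / (1·√S) = 0.012 × 0.855 / (√0.0018) = 0.2418.
Try y = 0.62 m: A R^(2/3) = 0.3154 — too large.
Try y = 0.398 m: A R^(2/3) = 0.1369 — too small.
Try y = 0.536 m: A R^(2/3) = 0.2418 — close enough.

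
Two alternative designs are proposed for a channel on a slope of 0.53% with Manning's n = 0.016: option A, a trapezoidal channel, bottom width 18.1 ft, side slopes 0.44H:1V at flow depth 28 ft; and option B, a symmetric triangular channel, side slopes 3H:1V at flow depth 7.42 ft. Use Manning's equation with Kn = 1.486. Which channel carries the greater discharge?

channel A

Channel A: With bottom width b = 18.1 ft and side slope z = 0.44: A = (b + zy)y = (18.1 + 0.44×28)×28 = 851.8 ft²; P = b + 2y√(1+z²) = 18.1 + 2×28×1.093 = 79.28 ft. Hydraulic radius R = A/P = 851.8/79.28 = 10.74 ft. Q_A = (1.486/0.016)·851.8·10.74^(2/3)·√0.0053 = 28040 ft³/s.
Channel B: For a triangular section with side slope z = 3: A = zy² = 3×7.42² = 165.2 ft²; P = 2y√(1+z²) = 2×7.42×3.162 = 46.93 ft. Hydraulic radius R = A/P = 165.2/46.93 = 3.52 ft. Q_B = (1.486/0.016)·165.2·3.52^(2/3)·√0.0053 = 2584 ft³/s.
Q_A = 28040 ft³/s vs Q_B = 2584 ft³/s, so channel A carries more.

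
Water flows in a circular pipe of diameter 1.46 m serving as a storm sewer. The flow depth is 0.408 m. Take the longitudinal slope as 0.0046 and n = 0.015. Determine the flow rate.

Q = 0.659 m³/s

For a circular section of diameter D = 1.46 m at depth y = 0.408 m, the central angle is θ = 2 arccos(1 − 2y/D) = 2.228 rad. Then A = (D²/8)(θ − sin θ) = 0.3827 m² and P = Dθ/2 = 1.626 m.
Hydraulic radius R = A/P = 0.3827/1.626 = 0.2353 m.
Manning's equation: Q = (1/n) A R^(2/3) S^(1/2) = (1/0.015) × 0.3827 × 0.2353^(2/3) × 0.0046^(1/2) = 0.659 m³/s.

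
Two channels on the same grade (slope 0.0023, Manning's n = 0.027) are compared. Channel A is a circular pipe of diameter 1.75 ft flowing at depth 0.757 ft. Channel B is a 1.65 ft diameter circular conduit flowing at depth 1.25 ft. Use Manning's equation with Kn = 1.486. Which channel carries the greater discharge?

channel B

Channel A: For a circular section of diameter D = 1.75 ft at depth y = 0.757 ft, the central angle is θ = 2 arccos(1 − 2y/D) = 2.871 rad. Then A = (D²/8)(θ − sin θ) = 0.9968 ft² and P = Dθ/2 = 2.512 ft. Hydraulic radius R = A/P = 0.9968/2.512 = 0.3968 ft. Q_A = (1.486/0.027)·0.9968·0.3968^(2/3)·√0.0023 = 1.421 ft³/s.
Channel B: For a circular section of diameter D = 1.65 ft at depth y = 1.25 ft, the central angle is θ = 2 arccos(1 − 2y/D) = 4.224 rad. Then A = (D²/8)(θ − sin θ) = 1.738 ft² and P = Dθ/2 = 3.485 ft. Hydraulic radius R = A/P = 1.738/3.485 = 0.4987 ft. Q_B = (1.486/0.027)·1.738·0.4987^(2/3)·√0.0023 = 2.885 ft³/s.
Q_A = 1.421 ft³/s vs Q_B = 2.885 ft³/s, so channel B carries more.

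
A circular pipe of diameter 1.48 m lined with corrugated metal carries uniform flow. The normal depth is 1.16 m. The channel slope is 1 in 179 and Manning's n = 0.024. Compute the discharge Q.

For a circular section of diameter D = 1.48 m at depth y = 1.16 m, the central angle is θ = 2 arccos(1 − 2y/D) = 4.349 rad. Then A = (D²/8)(θ − sin θ) = 1.447 m² and P = Dθ/2 = 3.218 m.
Hydraulic radius R = A/P = 1.447/3.218 = 0.4495 m.
Manning's equation: Q = (1/n) A R^(2/3) S^(1/2) = (1/0.024) × 1.447 × 0.4495^(2/3) × 0.005587^(1/2) = 2.64 m³/s.

Q = 2.64 m³/s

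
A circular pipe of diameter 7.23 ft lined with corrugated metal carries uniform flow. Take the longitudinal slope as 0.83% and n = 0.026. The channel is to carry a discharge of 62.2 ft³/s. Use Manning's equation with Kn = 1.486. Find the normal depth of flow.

Manning's equation rearranged: A R^(2/3) = nQ / (1.486·√S) = 0.026 × 62.2 / (1.486 × √0.0083) = 11.95.
Trying y = 1.72 ft: A R^(2/3) = 7.561 — too small.
Trying y = 2.17 ft: A R^(2/3) = 11.94 — close enough.

y_n = 2.17 ft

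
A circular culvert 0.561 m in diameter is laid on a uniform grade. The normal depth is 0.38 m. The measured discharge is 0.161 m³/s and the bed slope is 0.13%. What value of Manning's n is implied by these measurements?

For a circular section of diameter D = 0.561 m at depth y = 0.38 m, the central angle is θ = 2 arccos(1 − 2y/D) = 3.867 rad. Then A = (D²/8)(θ − sin θ) = 0.1782 m² and P = Dθ/2 = 1.085 m.
Hydraulic radius R = A/P = 0.1782/1.085 = 0.1643 m.
Rearranging Manning's equation: n = (1/Q) A R^(2/3) S^(1/2) = (1/0.161) × 0.1782 × 0.1643^(2/3) × √0.0013 = 0.012.

n = 0.012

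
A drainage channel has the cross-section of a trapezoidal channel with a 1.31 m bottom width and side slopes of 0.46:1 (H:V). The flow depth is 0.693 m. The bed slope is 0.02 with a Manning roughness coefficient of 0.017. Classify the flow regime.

With bottom width b = 1.31 m and side slope z = 0.46: A = (b + zy)y = (1.31 + 0.46×0.693)×0.693 = 1.129 m²; P = b + 2y√(1+z²) = 1.31 + 2×0.693×1.101 = 2.836 m.
Hydraulic radius R = A/P = 1.129/2.836 = 0.3981 m.
V = (1/n) R^(2/3) √S = (1/0.017) × 0.3981^(2/3) × √0.02 = 4.502 m/s. Hydraulic depth D_h = A/T = 1.129/1.948 = 0.5796 m.
Froude number Fr = V/√(g·D_h) = 4.502/√(9.81×0.5796) = 1.89, which is greater than 1, so the flow is supercritical.

supercritical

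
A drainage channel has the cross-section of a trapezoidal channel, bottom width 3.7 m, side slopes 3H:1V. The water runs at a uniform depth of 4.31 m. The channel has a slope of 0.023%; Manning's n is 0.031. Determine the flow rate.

With bottom width b = 3.7 m and side slope z = 3: A = (b + zy)y = (3.7 + 3×4.31)×4.31 = 71.68 m²; P = b + 2y√(1+z²) = 3.7 + 2×4.31×3.162 = 30.96 m.
Hydraulic radius R = A/P = 71.68/30.96 = 2.315 m.
Manning's equation: Q = (1/n) A R^(2/3) S^(1/2) = (1/0.031) × 71.68 × 2.315^(2/3) × 0.00023^(1/2) = 61.4 m³/s.

Q = 61.4 m³/s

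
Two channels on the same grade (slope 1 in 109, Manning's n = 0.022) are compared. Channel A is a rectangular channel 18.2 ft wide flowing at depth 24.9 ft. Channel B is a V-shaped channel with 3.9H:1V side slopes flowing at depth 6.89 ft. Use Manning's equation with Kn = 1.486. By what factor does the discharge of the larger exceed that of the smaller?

Channel A: Flow area A = b·y = 18.2 × 24.9 = 453.2 ft². Wetted perimeter P = b + 2y = 18.2 + 2×24.9 = 68 ft. Hydraulic radius R = A/P = 453.2/68 = 6.664 ft. Q_A = (1.486/0.022)·453.2·6.664^(2/3)·√0.009174 = 10380 ft³/s.
Channel B: For a triangular section with side slope z = 3.9: A = zy² = 3.9×6.89² = 185.1 ft²; P = 2y√(1+z²) = 2×6.89×4.026 = 55.48 ft. Hydraulic radius R = A/P = 185.1/55.48 = 3.337 ft. Q_B = (1.486/0.022)·185.1·3.337^(2/3)·√0.009174 = 2675 ft³/s.
The larger discharge is 10380 ft³/s and the smaller is 2675 ft³/s; the ratio is 3.88.

3.88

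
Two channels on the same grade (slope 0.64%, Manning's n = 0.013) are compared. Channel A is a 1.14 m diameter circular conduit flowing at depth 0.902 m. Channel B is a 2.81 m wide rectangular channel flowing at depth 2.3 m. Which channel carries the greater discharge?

channel B

Channel A: For a circular section of diameter D = 1.14 m at depth y = 0.902 m, the central angle is θ = 2 arccos(1 − 2y/D) = 4.385 rad. Then A = (D²/8)(θ − sin θ) = 0.8662 m² and P = Dθ/2 = 2.499 m. Hydraulic radius R = A/P = 0.8662/2.499 = 0.3465 m. Q_A = (1/0.013)·0.8662·0.3465^(2/3)·√0.0064 = 2.63 m³/s.
Channel B: Flow area A = b·y = 2.81 × 2.3 = 6.463 m². Wetted perimeter P = b + 2y = 2.81 + 2×2.3 = 7.41 m. Hydraulic radius R = A/P = 6.463/7.41 = 0.8722 m. Q_B = (1/0.013)·6.463·0.8722^(2/3)·√0.0064 = 36.31 m³/s.
Q_A = 2.63 m³/s vs Q_B = 36.31 m³/s, so channel B carries more.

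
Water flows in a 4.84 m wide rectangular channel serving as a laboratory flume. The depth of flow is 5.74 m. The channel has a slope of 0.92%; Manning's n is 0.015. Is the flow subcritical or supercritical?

Flow area A = b·y = 4.84 × 5.74 = 27.78 m². Wetted perimeter P = b + 2y = 4.84 + 2×5.74 = 16.32 m.
Hydraulic radius R = A/P = 27.78/16.32 = 1.702 m.
V = (1/n) R^(2/3) √S = (1/0.015) × 1.702^(2/3) × √0.0092 = 9.116 m/s. Hydraulic depth D_h = A/T = 27.78/4.84 = 5.74 m.
Froude number Fr = V/√(g·D_h) = 9.116/√(9.81×5.74) = 1.21, which is greater than 1, so the flow is supercritical.

supercritical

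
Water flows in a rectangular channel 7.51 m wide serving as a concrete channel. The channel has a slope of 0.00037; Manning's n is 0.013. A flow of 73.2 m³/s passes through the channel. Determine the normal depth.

y_n = 4.18 m

Manning's equation rearranged: A R^(2/3) = nQ / (1·√S) = 0.013 × 73.2 / (√0.00037) = 49.47.
Trying y = 4.73 m: A R^(2/3) = 58.13 — too large.
Trying y = 3.17 m: A R^(2/3) = 34.16 — too small.
Trying y = 4.18 m: A R^(2/3) = 49.47 — ≈ 49.47.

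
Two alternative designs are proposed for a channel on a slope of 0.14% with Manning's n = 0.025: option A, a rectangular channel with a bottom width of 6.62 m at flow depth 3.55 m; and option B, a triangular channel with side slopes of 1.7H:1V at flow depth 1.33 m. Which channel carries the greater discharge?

Channel A: Flow area A = b·y = 6.62 × 3.55 = 23.5 m². Wetted perimeter P = b + 2y = 6.62 + 2×3.55 = 13.72 m. Hydraulic radius R = A/P = 23.5/13.72 = 1.713 m. Q_A = (1/0.025)·23.5·1.713^(2/3)·√0.0014 = 50.35 m³/s.
Channel B: For a triangular section with side slope z = 1.7: A = zy² = 1.7×1.33² = 3.007 m²; P = 2y√(1+z²) = 2×1.33×1.972 = 5.246 m. Hydraulic radius R = A/P = 3.007/5.246 = 0.5732 m. Q_B = (1/0.025)·3.007·0.5732^(2/3)·√0.0014 = 3.106 m³/s.
Q_A = 50.35 m³/s vs Q_B = 3.106 m³/s, so channel A carries more.

channel A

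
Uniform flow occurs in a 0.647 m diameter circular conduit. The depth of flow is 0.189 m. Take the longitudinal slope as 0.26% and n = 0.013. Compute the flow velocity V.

For a circular section of diameter D = 0.647 m at depth y = 0.189 m, the central angle is θ = 2 arccos(1 − 2y/D) = 2.284 rad. Then A = (D²/8)(θ − sin θ) = 0.07994 m² and P = Dθ/2 = 0.7389 m.
Hydraulic radius R = A/P = 0.07994/0.7389 = 0.1082 m.
From Manning's equation, V = (1/n) R^(2/3) S^(1/2) = (1/0.013) × 0.1082^(2/3) × 0.0026^(1/2) = 0.891 m/s.

V = 0.891 m/s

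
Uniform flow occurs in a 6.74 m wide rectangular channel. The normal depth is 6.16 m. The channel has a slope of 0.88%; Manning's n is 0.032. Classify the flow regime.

subcritical

Flow area A = b·y = 6.74 × 6.16 = 41.52 m². Wetted perimeter P = b + 2y = 6.74 + 2×6.16 = 19.06 m.
Hydraulic radius R = A/P = 41.52/19.06 = 2.178 m.
V = (1/n) R^(2/3) √S = (1/0.032) × 2.178^(2/3) × √0.0088 = 4.926 m/s. Hydraulic depth D_h = A/T = 41.52/6.74 = 6.16 m.
Froude number Fr = V/√(g·D_h) = 4.926/√(9.81×6.16) = 0.634, which is less than 1, so the flow is subcritical.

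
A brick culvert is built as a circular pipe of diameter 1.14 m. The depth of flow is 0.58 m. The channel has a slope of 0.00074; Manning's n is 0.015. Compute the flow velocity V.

For a circular section of diameter D = 1.14 m at depth y = 0.58 m, the central angle is θ = 2 arccos(1 − 2y/D) = 3.177 rad. Then A = (D²/8)(θ − sin θ) = 0.5218 m² and P = Dθ/2 = 1.811 m.
Hydraulic radius R = A/P = 0.5218/1.811 = 0.2881 m.
From Manning's equation, V = (1/n) R^(2/3) S^(1/2) = (1/0.015) × 0.2881^(2/3) × 0.00074^(1/2) = 0.791 m/s.

V = 0.791 m/s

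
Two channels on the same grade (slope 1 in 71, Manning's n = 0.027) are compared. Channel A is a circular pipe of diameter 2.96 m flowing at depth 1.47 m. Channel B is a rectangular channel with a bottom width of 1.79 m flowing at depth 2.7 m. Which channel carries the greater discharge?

Channel A: For a circular section of diameter D = 2.96 m at depth y = 1.47 m, the central angle is θ = 2 arccos(1 − 2y/D) = 3.128 rad. Then A = (D²/8)(θ − sin θ) = 3.411 m² and P = Dθ/2 = 4.63 m. Hydraulic radius R = A/P = 3.411/4.63 = 0.7368 m. Q_A = (1/0.027)·3.411·0.7368^(2/3)·√0.01408 = 12.23 m³/s.
Channel B: Flow area A = b·y = 1.79 × 2.7 = 4.833 m². Wetted perimeter P = b + 2y = 1.79 + 2×2.7 = 7.19 m. Hydraulic radius R = A/P = 4.833/7.19 = 0.6722 m. Q_B = (1/0.027)·4.833·0.6722^(2/3)·√0.01408 = 16.3 m³/s.
Q_A = 12.23 m³/s vs Q_B = 16.3 m³/s, so channel B carries more.

channel B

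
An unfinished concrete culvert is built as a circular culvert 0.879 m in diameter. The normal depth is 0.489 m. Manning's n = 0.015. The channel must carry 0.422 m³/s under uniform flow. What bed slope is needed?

S = 0.00231

For a circular section of diameter D = 0.879 m at depth y = 0.489 m, the central angle is θ = 2 arccos(1 − 2y/D) = 3.367 rad. Then A = (D²/8)(θ − sin θ) = 0.3468 m² and P = Dθ/2 = 1.48 m.
Hydraulic radius R = A/P = 0.3468/1.48 = 0.2344 m.
From Manning's equation, S = [nQ / (1 A R^(2/3))]² = [0.015 × 0.422 / (1 × 0.3468 × 0.2344^(2/3))]² = 0.00231.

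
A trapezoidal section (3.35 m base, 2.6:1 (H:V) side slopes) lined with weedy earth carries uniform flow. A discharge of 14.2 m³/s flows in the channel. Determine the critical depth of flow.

y_c = 0.952 m

At critical depth, Q² T / (g A³) = 1, i.e. A³/T = Q²/g = 14.2²/9.81 = 20.55.
Trying y = 0.672 m: A³/T = 5.872 — low.
Trying y = 1.12 m: A³/T = 37.6 — high.
Trying y = 0.952 m: A³/T = 20.55 — close enough.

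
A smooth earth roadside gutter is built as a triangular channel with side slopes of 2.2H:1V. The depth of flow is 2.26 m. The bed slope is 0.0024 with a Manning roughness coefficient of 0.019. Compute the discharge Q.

For a triangular section with side slope z = 2.2: A = zy² = 2.2×2.26² = 11.24 m²; P = 2y√(1+z²) = 2×2.26×2.417 = 10.92 m.
Hydraulic radius R = A/P = 11.24/10.92 = 1.029 m.
Manning's equation: Q = (1/n) A R^(2/3) S^(1/2) = (1/0.019) × 11.24 × 1.029^(2/3) × 0.0024^(1/2) = 29.5 m³/s.

Q = 29.5 m³/s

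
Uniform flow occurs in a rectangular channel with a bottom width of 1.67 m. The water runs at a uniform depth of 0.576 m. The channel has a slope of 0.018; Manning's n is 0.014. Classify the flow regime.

supercritical

Flow area A = b·y = 1.67 × 0.576 = 0.9619 m². Wetted perimeter P = b + 2y = 1.67 + 2×0.576 = 2.822 m.
Hydraulic radius R = A/P = 0.9619/2.822 = 0.3409 m.
V = (1/n) R^(2/3) √S = (1/0.014) × 0.3409^(2/3) × √0.018 = 4.676 m/s. Hydraulic depth D_h = A/T = 0.9619/1.67 = 0.576 m.
Froude number Fr = V/√(g·D_h) = 4.676/√(9.81×0.576) = 1.97, which is greater than 1, so the flow is supercritical.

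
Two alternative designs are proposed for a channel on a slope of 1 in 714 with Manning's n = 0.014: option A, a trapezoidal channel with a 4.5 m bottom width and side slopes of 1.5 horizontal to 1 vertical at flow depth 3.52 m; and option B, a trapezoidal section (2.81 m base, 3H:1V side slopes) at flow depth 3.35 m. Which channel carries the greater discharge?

channel B

Channel A: With bottom width b = 4.5 m and side slope z = 1.5: A = (b + zy)y = (4.5 + 1.5×3.52)×3.52 = 34.43 m²; P = b + 2y√(1+z²) = 4.5 + 2×3.52×1.803 = 17.19 m. Hydraulic radius R = A/P = 34.43/17.19 = 2.002 m. Q_A = (1/0.014)·34.43·2.002^(2/3)·√0.001401 = 146.2 m³/s.
Channel B: With bottom width b = 2.81 m and side slope z = 3: A = (b + zy)y = (2.81 + 3×3.35)×3.35 = 43.08 m²; P = b + 2y√(1+z²) = 2.81 + 2×3.35×3.162 = 24 m. Hydraulic radius R = A/P = 43.08/24 = 1.795 m. Q_B = (1/0.014)·43.08·1.795^(2/3)·√0.001401 = 170.1 m³/s.
Q_A = 146.2 m³/s vs Q_B = 170.1 m³/s, so channel B carries more.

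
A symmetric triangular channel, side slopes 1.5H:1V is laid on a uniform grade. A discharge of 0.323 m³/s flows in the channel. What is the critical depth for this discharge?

At critical depth, Q² T / (g A³) = 1, i.e. A³/T = Q²/g = 0.323²/9.81 = 0.01063.
Trying y = 0.447 m: A³/T = 0.02008 — too large.
Trying y = 0.337 m: A³/T = 0.00489 — too small.
Trying y = 0.394 m: A³/T = 0.01068 — close enough.

y_c = 0.394 m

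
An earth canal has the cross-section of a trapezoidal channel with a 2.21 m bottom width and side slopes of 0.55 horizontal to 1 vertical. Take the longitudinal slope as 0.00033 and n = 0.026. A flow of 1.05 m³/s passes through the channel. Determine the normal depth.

y_n = 0.843 m

Manning's equation rearranged: A R^(2/3) = nQ / (1·√S) = 0.026 × 1.05 / (√0.00033) = 1.503.
Trying y = 0.679 m: A R^(2/3) = 1.055 — too small.
Trying y = 1.03 m: A R^(2/3) = 2.095 — too large.
Trying y = 0.843 m: A R^(2/3) = 1.504 — ≈ 1.503.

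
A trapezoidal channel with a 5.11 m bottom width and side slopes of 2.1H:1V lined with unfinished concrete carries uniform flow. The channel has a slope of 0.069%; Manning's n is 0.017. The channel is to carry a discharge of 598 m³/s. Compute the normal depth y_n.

y_n = 7.49 m

Manning's equation rearranged: A R^(2/3) = nQ / (1·√S) = 0.017 × 598 / (√0.00069) = 387.
At y = 6.25 m: A R^(2/3) = 254.3 — low.
At y = 7.49 m: A R^(2/3) = 387.2 — ≈ 387.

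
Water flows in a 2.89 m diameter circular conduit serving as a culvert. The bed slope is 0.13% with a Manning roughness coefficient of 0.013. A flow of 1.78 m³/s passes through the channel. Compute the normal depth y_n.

y_n = 0.68 m

Manning's equation rearranged: A R^(2/3) = nQ / (1·√S) = 0.013 × 1.78 / (√0.0013) = 0.6418.
Trying y = 0.791 m: A R^(2/3) = 0.865 — too large.
Trying y = 0.474 m: A R^(2/3) = 0.3086 — too small.
Trying y = 0.68 m: A R^(2/3) = 0.6413 — matches.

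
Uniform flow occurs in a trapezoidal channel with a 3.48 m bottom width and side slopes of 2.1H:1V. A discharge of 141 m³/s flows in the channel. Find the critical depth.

At critical depth, Q² T / (g A³) = 1, i.e. A³/T = Q²/g = 141²/9.81 = 2027.
Try y = 3.62 m: A³/T = 3455 — too large.
Try y = 2.83 m: A³/T = 1234 — too small.
Try y = 3.19 m: A³/T = 2028 — close enough.

y_c = 3.19 m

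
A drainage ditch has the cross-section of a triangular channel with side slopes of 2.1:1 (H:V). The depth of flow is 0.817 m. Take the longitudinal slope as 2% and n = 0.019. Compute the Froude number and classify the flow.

supercritical

For a triangular section with side slope z = 2.1: A = zy² = 2.1×0.817² = 1.402 m²; P = 2y√(1+z²) = 2×0.817×2.326 = 3.801 m.
Hydraulic radius R = A/P = 1.402/3.801 = 0.3688 m.
V = (1/n) R^(2/3) √S = (1/0.019) × 0.3688^(2/3) × √0.02 = 3.828 m/s. Hydraulic depth D_h = A/T = 1.402/3.431 = 0.4085 m.
Froude number Fr = V/√(g·D_h) = 3.828/√(9.81×0.4085) = 1.91, which is greater than 1, so the flow is supercritical.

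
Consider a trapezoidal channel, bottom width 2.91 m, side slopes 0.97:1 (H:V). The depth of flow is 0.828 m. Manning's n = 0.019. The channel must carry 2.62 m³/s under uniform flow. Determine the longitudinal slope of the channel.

With bottom width b = 2.91 m and side slope z = 0.97: A = (b + zy)y = (2.91 + 0.97×0.828)×0.828 = 3.074 m²; P = b + 2y√(1+z²) = 2.91 + 2×0.828×1.393 = 5.217 m.
Hydraulic radius R = A/P = 3.074/5.217 = 0.5893 m.
From Manning's equation, S = [nQ / (1 A R^(2/3))]² = [0.019 × 2.62 / (1 × 3.074 × 0.5893^(2/3))]² = 0.000531.

S = 0.000531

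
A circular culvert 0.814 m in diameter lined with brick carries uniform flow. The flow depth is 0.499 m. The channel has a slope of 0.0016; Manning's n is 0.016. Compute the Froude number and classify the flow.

For a circular section of diameter D = 0.814 m at depth y = 0.499 m, the central angle is θ = 2 arccos(1 − 2y/D) = 3.598 rad. Then A = (D²/8)(θ − sin θ) = 0.3344 m² and P = Dθ/2 = 1.464 m.
Hydraulic radius R = A/P = 0.3344/1.464 = 0.2284 m.
V = (1/n) R^(2/3) √S = (1/0.016) × 0.2284^(2/3) × √0.0016 = 0.9342 m/s. Hydraulic depth D_h = A/T = 0.3344/0.7929 = 0.4218 m.
Froude number Fr = V/√(g·D_h) = 0.9342/√(9.81×0.4218) = 0.459, which is less than 1, so the flow is subcritical.

subcritical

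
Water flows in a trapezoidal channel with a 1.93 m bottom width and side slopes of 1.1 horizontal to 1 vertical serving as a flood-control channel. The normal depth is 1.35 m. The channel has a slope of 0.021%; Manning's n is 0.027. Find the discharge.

Q = 2.09 m³/s

With bottom width b = 1.93 m and side slope z = 1.1: A = (b + zy)y = (1.93 + 1.1×1.35)×1.35 = 4.61 m²; P = b + 2y√(1+z²) = 1.93 + 2×1.35×1.487 = 5.944 m.
Hydraulic radius R = A/P = 4.61/5.944 = 0.7756 m.
Manning's equation: Q = (1/n) A R^(2/3) S^(1/2) = (1/0.027) × 4.61 × 0.7756^(2/3) × 0.00021^(1/2) = 2.09 m³/s.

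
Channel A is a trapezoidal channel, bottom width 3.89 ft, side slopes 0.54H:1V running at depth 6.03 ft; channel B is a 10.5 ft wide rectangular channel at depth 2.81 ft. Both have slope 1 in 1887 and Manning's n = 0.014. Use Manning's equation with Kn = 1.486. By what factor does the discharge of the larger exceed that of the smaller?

1.77

Channel A: With bottom width b = 3.89 ft and side slope z = 0.54: A = (b + zy)y = (3.89 + 0.54×6.03)×6.03 = 43.09 ft²; P = b + 2y√(1+z²) = 3.89 + 2×6.03×1.136 = 17.6 ft. Hydraulic radius R = A/P = 43.09/17.6 = 2.449 ft. Q_A = (1.486/0.014)·43.09·2.449^(2/3)·√0.0005299 = 191.3 ft³/s.
Channel B: Flow area A = b·y = 10.5 × 2.81 = 29.5 ft². Wetted perimeter P = b + 2y = 10.5 + 2×2.81 = 16.12 ft. Hydraulic radius R = A/P = 29.5/16.12 = 1.83 ft. Q_B = (1.486/0.014)·29.5·1.83^(2/3)·√0.0005299 = 107.9 ft³/s.
The larger discharge is 191.3 ft³/s and the smaller is 107.9 ft³/s; the ratio is 1.77.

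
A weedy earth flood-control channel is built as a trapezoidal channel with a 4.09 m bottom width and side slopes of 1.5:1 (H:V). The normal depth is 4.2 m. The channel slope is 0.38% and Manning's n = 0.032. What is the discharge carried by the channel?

With bottom width b = 4.09 m and side slope z = 1.5: A = (b + zy)y = (4.09 + 1.5×4.2)×4.2 = 43.64 m²; P = b + 2y√(1+z²) = 4.09 + 2×4.2×1.803 = 19.23 m.
Hydraulic radius R = A/P = 43.64/19.23 = 2.269 m.
Manning's equation: Q = (1/n) A R^(2/3) S^(1/2) = (1/0.032) × 43.64 × 2.269^(2/3) × 0.0038^(1/2) = 145 m³/s.

Q = 145 m³/s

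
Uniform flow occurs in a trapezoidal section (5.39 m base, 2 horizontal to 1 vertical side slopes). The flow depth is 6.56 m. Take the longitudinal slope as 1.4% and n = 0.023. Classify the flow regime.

With bottom width b = 5.39 m and side slope z = 2: A = (b + zy)y = (5.39 + 2×6.56)×6.56 = 121.4 m²; P = b + 2y√(1+z²) = 5.39 + 2×6.56×2.236 = 34.73 m.
Hydraulic radius R = A/P = 121.4/34.73 = 3.497 m.
V = (1/n) R^(2/3) √S = (1/0.023) × 3.497^(2/3) × √0.014 = 11.85 m/s. Hydraulic depth D_h = A/T = 121.4/31.63 = 3.839 m.
Froude number Fr = V/√(g·D_h) = 11.85/√(9.81×3.839) = 1.93, which is greater than 1, so the flow is supercritical.

supercritical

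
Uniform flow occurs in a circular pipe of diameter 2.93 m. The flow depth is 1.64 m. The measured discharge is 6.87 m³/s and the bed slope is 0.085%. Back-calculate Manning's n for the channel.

For a circular section of diameter D = 2.93 m at depth y = 1.64 m, the central angle is θ = 2 arccos(1 − 2y/D) = 3.381 rad. Then A = (D²/8)(θ − sin θ) = 3.883 m² and P = Dθ/2 = 4.953 m.
Hydraulic radius R = A/P = 3.883/4.953 = 0.7839 m.
Rearranging Manning's equation: n = (1/Q) A R^(2/3) S^(1/2) = (1/6.87) × 3.883 × 0.7839^(2/3) × √0.00085 = 0.014.

n = 0.014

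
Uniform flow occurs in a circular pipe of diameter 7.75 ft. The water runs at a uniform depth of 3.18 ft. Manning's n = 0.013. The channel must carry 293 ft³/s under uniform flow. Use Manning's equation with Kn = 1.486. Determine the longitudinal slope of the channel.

S = 0.00981

For a circular section of diameter D = 7.75 ft at depth y = 3.18 ft, the central angle is θ = 2 arccos(1 − 2y/D) = 2.781 rad. Then A = (D²/8)(θ − sin θ) = 18.23 ft² and P = Dθ/2 = 10.78 ft.
Hydraulic radius R = A/P = 18.23/10.78 = 1.692 ft.
From Manning's equation, S = [nQ / (1.486 A R^(2/3))]² = [0.013 × 293 / (1.486 × 18.23 × 1.692^(2/3))]² = 0.00981.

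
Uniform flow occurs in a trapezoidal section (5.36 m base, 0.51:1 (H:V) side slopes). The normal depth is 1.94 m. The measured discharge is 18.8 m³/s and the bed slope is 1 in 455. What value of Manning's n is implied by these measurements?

n = 0.036

With bottom width b = 5.36 m and side slope z = 0.51: A = (b + zy)y = (5.36 + 0.51×1.94)×1.94 = 12.32 m²; P = b + 2y√(1+z²) = 5.36 + 2×1.94×1.123 = 9.715 m.
Hydraulic radius R = A/P = 12.32/9.715 = 1.268 m.
Rearranging Manning's equation: n = (1/Q) A R^(2/3) S^(1/2) = (1/18.8) × 12.32 × 1.268^(2/3) × √0.002198 = 0.036.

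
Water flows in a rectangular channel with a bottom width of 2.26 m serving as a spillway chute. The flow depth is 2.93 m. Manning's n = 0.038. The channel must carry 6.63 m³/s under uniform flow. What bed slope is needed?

Flow area A = b·y = 2.26 × 2.93 = 6.622 m². Wetted perimeter P = b + 2y = 2.26 + 2×2.93 = 8.12 m.
Hydraulic radius R = A/P = 6.622/8.12 = 0.8155 m.
From Manning's equation, S = [nQ / (1 A R^(2/3))]² = [0.038 × 6.63 / (1 × 6.622 × 0.8155^(2/3))]² = 0.0019.

S = 0.0019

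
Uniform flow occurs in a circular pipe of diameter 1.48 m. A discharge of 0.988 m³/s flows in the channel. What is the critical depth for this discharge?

y_c = 0.505 m

At critical depth, Q² T / (g A³) = 1, i.e. A³/T = Q²/g = 0.988²/9.81 = 0.0995.
At y = 0.577 m: A³/T = 0.1658 — over.
At y = 0.414 m: A³/T = 0.04596 — short.
At y = 0.505 m: A³/T = 0.09922 — close enough.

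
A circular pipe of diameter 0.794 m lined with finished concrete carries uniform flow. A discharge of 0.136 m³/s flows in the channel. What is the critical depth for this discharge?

y_c = 0.218 m

At critical depth, Q² T / (g A³) = 1, i.e. A³/T = Q²/g = 0.136²/9.81 = 0.001885.
At y = 0.15 m: A³/T = 0.0004411 — short.
At y = 0.255 m: A³/T = 0.003489 — over.
At y = 0.218 m: A³/T = 0.0019 — ≈ 0.001885.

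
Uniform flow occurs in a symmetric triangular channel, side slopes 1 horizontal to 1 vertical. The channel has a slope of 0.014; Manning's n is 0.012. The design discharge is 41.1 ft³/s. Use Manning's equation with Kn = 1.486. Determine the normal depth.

Manning's equation rearranged: A R^(2/3) = nQ / (1.486·√S) = 0.012 × 41.1 / (1.486 × √0.014) = 2.805.
At y = 2.14 ft: A R^(2/3) = 3.803 — over.
At y = 1.91 ft: A R^(2/3) = 2.808 — close enough.

y_n = 1.91 ft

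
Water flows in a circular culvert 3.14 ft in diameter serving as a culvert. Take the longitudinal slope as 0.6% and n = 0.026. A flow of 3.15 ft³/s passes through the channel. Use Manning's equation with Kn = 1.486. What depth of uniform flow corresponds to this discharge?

Manning's equation rearranged: A R^(2/3) = nQ / (1.486·√S) = 0.026 × 3.15 / (1.486 × √0.006) = 0.7115.
At y = 0.754 ft: A R^(2/3) = 0.8332 — over.
At y = 0.549 ft: A R^(2/3) = 0.4389 — short.
At y = 0.697 ft: A R^(2/3) = 0.712 — close enough.

y_n = 0.697 ft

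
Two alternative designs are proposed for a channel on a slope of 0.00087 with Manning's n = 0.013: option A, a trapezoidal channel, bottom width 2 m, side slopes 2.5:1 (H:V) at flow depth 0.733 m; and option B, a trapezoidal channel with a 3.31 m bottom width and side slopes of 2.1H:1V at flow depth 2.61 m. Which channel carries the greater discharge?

channel B

Channel A: With bottom width b = 2 m and side slope z = 2.5: A = (b + zy)y = (2 + 2.5×0.733)×0.733 = 2.809 m²; P = b + 2y√(1+z²) = 2 + 2×0.733×2.693 = 5.947 m. Hydraulic radius R = A/P = 2.809/5.947 = 0.4724 m. Q_A = (1/0.013)·2.809·0.4724^(2/3)·√0.00087 = 3.866 m³/s.
Channel B: With bottom width b = 3.31 m and side slope z = 2.1: A = (b + zy)y = (3.31 + 2.1×2.61)×2.61 = 22.94 m²; P = b + 2y√(1+z²) = 3.31 + 2×2.61×2.326 = 15.45 m. Hydraulic radius R = A/P = 22.94/15.45 = 1.485 m. Q_B = (1/0.013)·22.94·1.485^(2/3)·√0.00087 = 67.76 m³/s.
Q_A = 3.866 m³/s vs Q_B = 67.76 m³/s, so channel B carries more.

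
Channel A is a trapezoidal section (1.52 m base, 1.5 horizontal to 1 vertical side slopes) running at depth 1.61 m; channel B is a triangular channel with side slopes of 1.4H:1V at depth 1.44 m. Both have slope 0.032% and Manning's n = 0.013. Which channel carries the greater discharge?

Channel A: With bottom width b = 1.52 m and side slope z = 1.5: A = (b + zy)y = (1.52 + 1.5×1.61)×1.61 = 6.335 m²; P = b + 2y√(1+z²) = 1.52 + 2×1.61×1.803 = 7.325 m. Hydraulic radius R = A/P = 6.335/7.325 = 0.8649 m. Q_A = (1/0.013)·6.335·0.8649^(2/3)·√0.00032 = 7.914 m³/s.
Channel B: For a triangular section with side slope z = 1.4: A = zy² = 1.4×1.44² = 2.903 m²; P = 2y√(1+z²) = 2×1.44×1.72 = 4.955 m. Hydraulic radius R = A/P = 2.903/4.955 = 0.5859 m. Q_B = (1/0.013)·2.903·0.5859^(2/3)·√0.00032 = 2.797 m³/s.
Q_A = 7.914 m³/s vs Q_B = 2.797 m³/s, so channel A carries more.

channel A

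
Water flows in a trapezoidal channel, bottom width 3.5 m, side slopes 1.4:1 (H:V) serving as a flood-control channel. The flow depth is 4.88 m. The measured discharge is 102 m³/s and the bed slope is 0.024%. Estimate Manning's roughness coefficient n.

n = 0.014

With bottom width b = 3.5 m and side slope z = 1.4: A = (b + zy)y = (3.5 + 1.4×4.88)×4.88 = 50.42 m²; P = b + 2y√(1+z²) = 3.5 + 2×4.88×1.72 = 20.29 m.
Hydraulic radius R = A/P = 50.42/20.29 = 2.485 m.
Rearranging Manning's equation: n = (1/Q) A R^(2/3) S^(1/2) = (1/102) × 50.42 × 2.485^(2/3) × √0.00024 = 0.014.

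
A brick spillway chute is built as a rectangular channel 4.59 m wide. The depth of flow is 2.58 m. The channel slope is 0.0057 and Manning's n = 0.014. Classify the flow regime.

Flow area A = b·y = 4.59 × 2.58 = 11.84 m². Wetted perimeter P = b + 2y = 4.59 + 2×2.58 = 9.75 m.
Hydraulic radius R = A/P = 11.84/9.75 = 1.215 m.
V = (1/n) R^(2/3) √S = (1/0.014) × 1.215^(2/3) × √0.0057 = 6.139 m/s. Hydraulic depth D_h = A/T = 11.84/4.59 = 2.58 m.
Froude number Fr = V/√(g·D_h) = 6.139/√(9.81×2.58) = 1.22, which is greater than 1, so the flow is supercritical.

supercritical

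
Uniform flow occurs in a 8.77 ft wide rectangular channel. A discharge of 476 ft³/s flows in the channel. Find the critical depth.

y_c = 4.51 ft

For a rectangular channel, critical depth y_c = (q²/g)^(1/3) where q = Q/b = 476/8.77 = 54.28 ft²/s.
So y_c = (54.28²/32.2)^(1/3) = 4.51 ft.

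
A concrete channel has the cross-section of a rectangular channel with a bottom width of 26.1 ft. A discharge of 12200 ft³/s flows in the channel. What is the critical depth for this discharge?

For a rectangular channel, critical depth y_c = (q²/g)^(1/3) where q = Q/b = 12200/26.1 = 467.4 ft²/s.
So y_c = (467.4²/32.2)^(1/3) = 18.9 ft.

y_c = 18.9 ft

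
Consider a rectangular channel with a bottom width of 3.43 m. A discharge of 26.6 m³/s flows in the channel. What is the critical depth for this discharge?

y_c = 1.83 m

For a rectangular channel, critical depth y_c = (q²/g)^(1/3) where q = Q/b = 26.6/3.43 = 7.755 m²/s.
So y_c = (7.755²/9.81)^(1/3) = 1.83 m.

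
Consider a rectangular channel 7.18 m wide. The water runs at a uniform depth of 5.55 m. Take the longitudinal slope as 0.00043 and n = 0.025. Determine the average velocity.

Flow area A = b·y = 7.18 × 5.55 = 39.85 m². Wetted perimeter P = b + 2y = 7.18 + 2×5.55 = 18.28 m.
Hydraulic radius R = A/P = 39.85/18.28 = 2.18 m.
From Manning's equation, V = (1/n) R^(2/3) S^(1/2) = (1/0.025) × 2.18^(2/3) × 0.00043^(1/2) = 1.39 m/s.

V = 1.39 m/s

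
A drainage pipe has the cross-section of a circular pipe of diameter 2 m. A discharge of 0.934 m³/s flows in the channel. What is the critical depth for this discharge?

y_c = 0.45 m

At critical depth, Q² T / (g A³) = 1, i.e. A³/T = Q²/g = 0.934²/9.81 = 0.08893.
Try y = 0.506 m: A³/T = 0.1401 — over.
Try y = 0.394 m: A³/T = 0.05272 — short.
Try y = 0.45 m: A³/T = 0.08867 — matches.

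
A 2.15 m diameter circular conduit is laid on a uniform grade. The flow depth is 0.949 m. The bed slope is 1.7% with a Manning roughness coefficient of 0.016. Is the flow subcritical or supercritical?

supercritical

For a circular section of diameter D = 2.15 m at depth y = 0.949 m, the central angle is θ = 2 arccos(1 − 2y/D) = 2.907 rad. Then A = (D²/8)(θ − sin θ) = 1.545 m² and P = Dθ/2 = 3.125 m.
Hydraulic radius R = A/P = 1.545/3.125 = 0.4944 m.
V = (1/n) R^(2/3) √S = (1/0.016) × 0.4944^(2/3) × √0.017 = 5.095 m/s. Hydraulic depth D_h = A/T = 1.545/2.135 = 0.7236 m.
Froude number Fr = V/√(g·D_h) = 5.095/√(9.81×0.7236) = 1.91, which is greater than 1, so the flow is supercritical.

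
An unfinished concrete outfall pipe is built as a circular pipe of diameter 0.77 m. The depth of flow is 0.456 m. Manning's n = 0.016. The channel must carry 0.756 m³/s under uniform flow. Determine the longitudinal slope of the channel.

For a circular section of diameter D = 0.77 m at depth y = 0.456 m, the central angle is θ = 2 arccos(1 − 2y/D) = 3.513 rad. Then A = (D²/8)(θ − sin θ) = 0.2872 m² and P = Dθ/2 = 1.352 m.
Hydraulic radius R = A/P = 0.2872/1.352 = 0.2124 m.
From Manning's equation, S = [nQ / (1 A R^(2/3))]² = [0.016 × 0.756 / (1 × 0.2872 × 0.2124^(2/3))]² = 0.014.

S = 0.014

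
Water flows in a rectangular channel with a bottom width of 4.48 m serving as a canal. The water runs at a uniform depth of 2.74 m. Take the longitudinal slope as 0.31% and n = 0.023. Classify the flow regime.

subcritical

Flow area A = b·y = 4.48 × 2.74 = 12.28 m². Wetted perimeter P = b + 2y = 4.48 + 2×2.74 = 9.96 m.
Hydraulic radius R = A/P = 12.28/9.96 = 1.232 m.
V = (1/n) R^(2/3) √S = (1/0.023) × 1.232^(2/3) × √0.0031 = 2.783 m/s. Hydraulic depth D_h = A/T = 12.28/4.48 = 2.74 m.
Froude number Fr = V/√(g·D_h) = 2.783/√(9.81×2.74) = 0.537, which is less than 1, so the flow is subcritical.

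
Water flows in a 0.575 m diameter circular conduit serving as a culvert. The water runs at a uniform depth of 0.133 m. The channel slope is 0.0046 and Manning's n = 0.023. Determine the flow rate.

For a circular section of diameter D = 0.575 m at depth y = 0.133 m, the central angle is θ = 2 arccos(1 − 2y/D) = 2.007 rad. Then A = (D²/8)(θ − sin θ) = 0.04548 m² and P = Dθ/2 = 0.577 m.
Hydraulic radius R = A/P = 0.04548/0.577 = 0.07883 m.
Manning's equation: Q = (1/n) A R^(2/3) S^(1/2) = (1/0.023) × 0.04548 × 0.07883^(2/3) × 0.0046^(1/2) = 0.0247 m³/s.

Q = 0.0247 m³/s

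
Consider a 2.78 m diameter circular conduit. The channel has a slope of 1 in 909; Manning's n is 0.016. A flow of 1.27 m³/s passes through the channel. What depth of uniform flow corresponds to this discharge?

y_n = 0.673 m

Manning's equation rearranged: A R^(2/3) = nQ / (1·√S) = 0.016 × 1.27 / (√0.0011) = 0.6126.
Trying y = 0.484 m: A R^(2/3) = 0.3145 — too small.
Trying y = 0.745 m: A R^(2/3) = 0.7483 — too large.
Trying y = 0.673 m: A R^(2/3) = 0.612 — matches.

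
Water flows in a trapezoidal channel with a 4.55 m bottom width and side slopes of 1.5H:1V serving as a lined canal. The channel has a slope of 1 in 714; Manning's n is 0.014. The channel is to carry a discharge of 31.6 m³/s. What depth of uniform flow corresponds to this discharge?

Manning's equation rearranged: A R^(2/3) = nQ / (1·√S) = 0.014 × 31.6 / (√0.001401) = 11.82.
Try y = 1.87 m: A R^(2/3) = 15.69 — too large.
Try y = 1.28 m: A R^(2/3) = 7.74 — too small.
Try y = 1.61 m: A R^(2/3) = 11.83 — ≈ 11.82.

y_n = 1.61 m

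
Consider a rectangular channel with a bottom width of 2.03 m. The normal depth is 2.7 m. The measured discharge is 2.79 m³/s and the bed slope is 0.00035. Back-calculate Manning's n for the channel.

Flow area A = b·y = 2.03 × 2.7 = 5.481 m². Wetted perimeter P = b + 2y = 2.03 + 2×2.7 = 7.43 m.
Hydraulic radius R = A/P = 5.481/7.43 = 0.7377 m.
Rearranging Manning's equation: n = (1/Q) A R^(2/3) S^(1/2) = (1/2.79) × 5.481 × 0.7377^(2/3) × √0.00035 = 0.03.

n = 0.03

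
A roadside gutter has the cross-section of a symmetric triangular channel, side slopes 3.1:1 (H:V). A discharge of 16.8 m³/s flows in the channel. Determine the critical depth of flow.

y_c = 1.43 m

At critical depth, Q² T / (g A³) = 1, i.e. A³/T = Q²/g = 16.8²/9.81 = 28.77.
Try y = 1.29 m: A³/T = 17.16 — short.
Try y = 1.43 m: A³/T = 28.73 — close enough.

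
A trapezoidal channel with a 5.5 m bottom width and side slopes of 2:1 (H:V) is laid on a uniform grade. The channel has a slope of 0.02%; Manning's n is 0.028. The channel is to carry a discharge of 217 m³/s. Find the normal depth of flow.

y_n = 7.88 m

Manning's equation rearranged: A R^(2/3) = nQ / (1·√S) = 0.028 × 217 / (√0.0002) = 429.6.
Trying y = 9.74 m: A R^(2/3) = 707.6 — high.
Trying y = 6.18 m: A R^(2/3) = 246.2 — low.
Trying y = 7.88 m: A R^(2/3) = 430 — matches.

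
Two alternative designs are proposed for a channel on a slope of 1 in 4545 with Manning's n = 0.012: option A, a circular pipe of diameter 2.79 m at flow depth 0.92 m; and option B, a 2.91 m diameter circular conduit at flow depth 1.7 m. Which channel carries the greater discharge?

Channel A: For a circular section of diameter D = 2.79 m at depth y = 0.92 m, the central angle is θ = 2 arccos(1 − 2y/D) = 2.447 rad. Then A = (D²/8)(θ − sin θ) = 1.758 m² and P = Dθ/2 = 3.413 m. Hydraulic radius R = A/P = 1.758/3.413 = 0.515 m. Q_A = (1/0.012)·1.758·0.515^(2/3)·√0.00022 = 1.396 m³/s.
Channel B: For a circular section of diameter D = 2.91 m at depth y = 1.7 m, the central angle is θ = 2 arccos(1 − 2y/D) = 3.48 rad. Then A = (D²/8)(θ − sin θ) = 4.035 m² and P = Dθ/2 = 5.063 m. Hydraulic radius R = A/P = 4.035/5.063 = 0.7969 m. Q_B = (1/0.012)·4.035·0.7969^(2/3)·√0.00022 = 4.287 m³/s.
Q_A = 1.396 m³/s vs Q_B = 4.287 m³/s, so channel B carries more.

channel B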